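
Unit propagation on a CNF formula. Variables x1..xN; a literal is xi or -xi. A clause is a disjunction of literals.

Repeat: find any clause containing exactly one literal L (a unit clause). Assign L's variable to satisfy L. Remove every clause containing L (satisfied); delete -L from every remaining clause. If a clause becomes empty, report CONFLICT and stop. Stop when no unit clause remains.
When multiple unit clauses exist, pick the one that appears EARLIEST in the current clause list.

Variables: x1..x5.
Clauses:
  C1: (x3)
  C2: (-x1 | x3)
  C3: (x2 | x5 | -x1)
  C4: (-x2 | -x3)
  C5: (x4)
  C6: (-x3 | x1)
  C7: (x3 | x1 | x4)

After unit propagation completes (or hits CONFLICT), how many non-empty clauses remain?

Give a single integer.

unit clause [3] forces x3=T; simplify:
  drop -3 from [-2, -3] -> [-2]
  drop -3 from [-3, 1] -> [1]
  satisfied 3 clause(s); 4 remain; assigned so far: [3]
unit clause [-2] forces x2=F; simplify:
  drop 2 from [2, 5, -1] -> [5, -1]
  satisfied 1 clause(s); 3 remain; assigned so far: [2, 3]
unit clause [4] forces x4=T; simplify:
  satisfied 1 clause(s); 2 remain; assigned so far: [2, 3, 4]
unit clause [1] forces x1=T; simplify:
  drop -1 from [5, -1] -> [5]
  satisfied 1 clause(s); 1 remain; assigned so far: [1, 2, 3, 4]
unit clause [5] forces x5=T; simplify:
  satisfied 1 clause(s); 0 remain; assigned so far: [1, 2, 3, 4, 5]

Answer: 0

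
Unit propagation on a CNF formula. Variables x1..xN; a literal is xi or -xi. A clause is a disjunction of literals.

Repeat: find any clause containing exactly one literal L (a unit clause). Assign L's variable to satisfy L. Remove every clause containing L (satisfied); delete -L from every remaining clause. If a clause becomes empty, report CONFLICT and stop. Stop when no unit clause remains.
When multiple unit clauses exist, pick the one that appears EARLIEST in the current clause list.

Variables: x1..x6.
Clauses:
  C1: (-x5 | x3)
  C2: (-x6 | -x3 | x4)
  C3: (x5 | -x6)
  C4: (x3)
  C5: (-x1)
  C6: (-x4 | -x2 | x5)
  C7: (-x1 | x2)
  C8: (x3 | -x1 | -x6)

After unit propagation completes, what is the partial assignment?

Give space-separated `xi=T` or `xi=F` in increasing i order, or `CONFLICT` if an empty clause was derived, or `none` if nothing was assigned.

Answer: x1=F x3=T

Derivation:
unit clause [3] forces x3=T; simplify:
  drop -3 from [-6, -3, 4] -> [-6, 4]
  satisfied 3 clause(s); 5 remain; assigned so far: [3]
unit clause [-1] forces x1=F; simplify:
  satisfied 2 clause(s); 3 remain; assigned so far: [1, 3]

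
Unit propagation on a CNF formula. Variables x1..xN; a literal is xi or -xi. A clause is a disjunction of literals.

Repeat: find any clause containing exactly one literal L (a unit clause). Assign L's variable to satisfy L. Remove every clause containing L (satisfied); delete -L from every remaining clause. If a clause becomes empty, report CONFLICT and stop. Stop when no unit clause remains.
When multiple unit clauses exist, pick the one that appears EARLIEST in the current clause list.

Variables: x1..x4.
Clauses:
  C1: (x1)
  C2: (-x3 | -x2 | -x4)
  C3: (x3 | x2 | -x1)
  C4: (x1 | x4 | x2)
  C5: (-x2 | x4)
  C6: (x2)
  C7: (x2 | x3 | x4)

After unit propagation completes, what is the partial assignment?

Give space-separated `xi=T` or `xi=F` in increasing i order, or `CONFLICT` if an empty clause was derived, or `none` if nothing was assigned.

Answer: x1=T x2=T x3=F x4=T

Derivation:
unit clause [1] forces x1=T; simplify:
  drop -1 from [3, 2, -1] -> [3, 2]
  satisfied 2 clause(s); 5 remain; assigned so far: [1]
unit clause [2] forces x2=T; simplify:
  drop -2 from [-3, -2, -4] -> [-3, -4]
  drop -2 from [-2, 4] -> [4]
  satisfied 3 clause(s); 2 remain; assigned so far: [1, 2]
unit clause [4] forces x4=T; simplify:
  drop -4 from [-3, -4] -> [-3]
  satisfied 1 clause(s); 1 remain; assigned so far: [1, 2, 4]
unit clause [-3] forces x3=F; simplify:
  satisfied 1 clause(s); 0 remain; assigned so far: [1, 2, 3, 4]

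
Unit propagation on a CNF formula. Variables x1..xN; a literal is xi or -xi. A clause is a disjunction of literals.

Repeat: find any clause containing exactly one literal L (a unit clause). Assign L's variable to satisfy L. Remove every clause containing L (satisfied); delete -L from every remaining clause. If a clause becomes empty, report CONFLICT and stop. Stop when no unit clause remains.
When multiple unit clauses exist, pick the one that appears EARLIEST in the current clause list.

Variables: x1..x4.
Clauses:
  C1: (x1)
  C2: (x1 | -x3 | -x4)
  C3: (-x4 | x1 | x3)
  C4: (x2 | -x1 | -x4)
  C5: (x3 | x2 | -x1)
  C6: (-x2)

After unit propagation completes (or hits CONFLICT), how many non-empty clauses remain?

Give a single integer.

Answer: 0

Derivation:
unit clause [1] forces x1=T; simplify:
  drop -1 from [2, -1, -4] -> [2, -4]
  drop -1 from [3, 2, -1] -> [3, 2]
  satisfied 3 clause(s); 3 remain; assigned so far: [1]
unit clause [-2] forces x2=F; simplify:
  drop 2 from [2, -4] -> [-4]
  drop 2 from [3, 2] -> [3]
  satisfied 1 clause(s); 2 remain; assigned so far: [1, 2]
unit clause [-4] forces x4=F; simplify:
  satisfied 1 clause(s); 1 remain; assigned so far: [1, 2, 4]
unit clause [3] forces x3=T; simplify:
  satisfied 1 clause(s); 0 remain; assigned so far: [1, 2, 3, 4]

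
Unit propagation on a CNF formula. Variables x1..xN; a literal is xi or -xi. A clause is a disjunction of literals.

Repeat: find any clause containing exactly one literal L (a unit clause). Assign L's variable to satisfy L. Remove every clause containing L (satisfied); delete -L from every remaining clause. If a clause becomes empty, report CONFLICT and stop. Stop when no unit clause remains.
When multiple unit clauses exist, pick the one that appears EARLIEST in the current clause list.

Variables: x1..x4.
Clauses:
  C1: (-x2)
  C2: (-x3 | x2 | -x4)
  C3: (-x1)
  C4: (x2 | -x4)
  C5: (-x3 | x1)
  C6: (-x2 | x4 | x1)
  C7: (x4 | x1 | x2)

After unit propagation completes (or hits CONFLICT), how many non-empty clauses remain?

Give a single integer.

Answer: 1

Derivation:
unit clause [-2] forces x2=F; simplify:
  drop 2 from [-3, 2, -4] -> [-3, -4]
  drop 2 from [2, -4] -> [-4]
  drop 2 from [4, 1, 2] -> [4, 1]
  satisfied 2 clause(s); 5 remain; assigned so far: [2]
unit clause [-1] forces x1=F; simplify:
  drop 1 from [-3, 1] -> [-3]
  drop 1 from [4, 1] -> [4]
  satisfied 1 clause(s); 4 remain; assigned so far: [1, 2]
unit clause [-4] forces x4=F; simplify:
  drop 4 from [4] -> [] (empty!)
  satisfied 2 clause(s); 2 remain; assigned so far: [1, 2, 4]
CONFLICT (empty clause)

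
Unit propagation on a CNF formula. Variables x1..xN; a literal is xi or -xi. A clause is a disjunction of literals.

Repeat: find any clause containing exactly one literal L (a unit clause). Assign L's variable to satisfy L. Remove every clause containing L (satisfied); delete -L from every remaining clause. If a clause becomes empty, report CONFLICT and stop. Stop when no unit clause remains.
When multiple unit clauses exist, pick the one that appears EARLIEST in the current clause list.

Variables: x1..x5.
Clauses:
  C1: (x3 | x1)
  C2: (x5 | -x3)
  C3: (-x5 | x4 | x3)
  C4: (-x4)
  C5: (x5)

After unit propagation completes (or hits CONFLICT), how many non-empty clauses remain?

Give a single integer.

Answer: 0

Derivation:
unit clause [-4] forces x4=F; simplify:
  drop 4 from [-5, 4, 3] -> [-5, 3]
  satisfied 1 clause(s); 4 remain; assigned so far: [4]
unit clause [5] forces x5=T; simplify:
  drop -5 from [-5, 3] -> [3]
  satisfied 2 clause(s); 2 remain; assigned so far: [4, 5]
unit clause [3] forces x3=T; simplify:
  satisfied 2 clause(s); 0 remain; assigned so far: [3, 4, 5]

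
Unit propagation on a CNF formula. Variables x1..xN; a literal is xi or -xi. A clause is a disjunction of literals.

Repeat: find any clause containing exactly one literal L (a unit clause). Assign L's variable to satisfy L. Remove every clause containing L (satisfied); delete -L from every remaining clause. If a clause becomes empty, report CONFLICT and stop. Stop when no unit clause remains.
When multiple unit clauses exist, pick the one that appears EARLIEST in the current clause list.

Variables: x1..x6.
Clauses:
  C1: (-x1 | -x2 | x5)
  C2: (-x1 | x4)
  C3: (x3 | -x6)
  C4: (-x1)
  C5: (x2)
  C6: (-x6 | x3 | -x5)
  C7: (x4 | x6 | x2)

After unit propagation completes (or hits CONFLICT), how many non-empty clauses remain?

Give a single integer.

Answer: 2

Derivation:
unit clause [-1] forces x1=F; simplify:
  satisfied 3 clause(s); 4 remain; assigned so far: [1]
unit clause [2] forces x2=T; simplify:
  satisfied 2 clause(s); 2 remain; assigned so far: [1, 2]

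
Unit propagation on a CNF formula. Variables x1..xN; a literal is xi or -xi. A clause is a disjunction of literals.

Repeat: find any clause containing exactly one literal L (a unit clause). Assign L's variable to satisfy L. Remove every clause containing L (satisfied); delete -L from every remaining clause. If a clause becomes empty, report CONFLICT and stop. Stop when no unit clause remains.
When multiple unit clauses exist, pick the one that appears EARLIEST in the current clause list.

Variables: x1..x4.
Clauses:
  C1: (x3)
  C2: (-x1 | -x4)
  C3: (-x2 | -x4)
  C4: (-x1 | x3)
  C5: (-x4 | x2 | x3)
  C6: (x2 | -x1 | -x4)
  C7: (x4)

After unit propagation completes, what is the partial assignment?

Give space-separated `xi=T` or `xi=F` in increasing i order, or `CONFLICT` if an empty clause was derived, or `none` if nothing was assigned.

unit clause [3] forces x3=T; simplify:
  satisfied 3 clause(s); 4 remain; assigned so far: [3]
unit clause [4] forces x4=T; simplify:
  drop -4 from [-1, -4] -> [-1]
  drop -4 from [-2, -4] -> [-2]
  drop -4 from [2, -1, -4] -> [2, -1]
  satisfied 1 clause(s); 3 remain; assigned so far: [3, 4]
unit clause [-1] forces x1=F; simplify:
  satisfied 2 clause(s); 1 remain; assigned so far: [1, 3, 4]
unit clause [-2] forces x2=F; simplify:
  satisfied 1 clause(s); 0 remain; assigned so far: [1, 2, 3, 4]

Answer: x1=F x2=F x3=T x4=T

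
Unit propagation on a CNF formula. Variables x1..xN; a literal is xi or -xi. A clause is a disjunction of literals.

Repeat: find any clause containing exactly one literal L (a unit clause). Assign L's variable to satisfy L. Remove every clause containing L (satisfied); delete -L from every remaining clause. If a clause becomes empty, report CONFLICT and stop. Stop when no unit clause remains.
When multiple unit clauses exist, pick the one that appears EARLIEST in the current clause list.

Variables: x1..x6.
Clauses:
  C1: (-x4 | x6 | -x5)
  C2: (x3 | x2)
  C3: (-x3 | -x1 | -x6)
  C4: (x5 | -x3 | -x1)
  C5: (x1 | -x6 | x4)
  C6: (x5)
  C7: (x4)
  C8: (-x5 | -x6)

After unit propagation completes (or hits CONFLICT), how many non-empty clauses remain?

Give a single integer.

Answer: 2

Derivation:
unit clause [5] forces x5=T; simplify:
  drop -5 from [-4, 6, -5] -> [-4, 6]
  drop -5 from [-5, -6] -> [-6]
  satisfied 2 clause(s); 6 remain; assigned so far: [5]
unit clause [4] forces x4=T; simplify:
  drop -4 from [-4, 6] -> [6]
  satisfied 2 clause(s); 4 remain; assigned so far: [4, 5]
unit clause [6] forces x6=T; simplify:
  drop -6 from [-3, -1, -6] -> [-3, -1]
  drop -6 from [-6] -> [] (empty!)
  satisfied 1 clause(s); 3 remain; assigned so far: [4, 5, 6]
CONFLICT (empty clause)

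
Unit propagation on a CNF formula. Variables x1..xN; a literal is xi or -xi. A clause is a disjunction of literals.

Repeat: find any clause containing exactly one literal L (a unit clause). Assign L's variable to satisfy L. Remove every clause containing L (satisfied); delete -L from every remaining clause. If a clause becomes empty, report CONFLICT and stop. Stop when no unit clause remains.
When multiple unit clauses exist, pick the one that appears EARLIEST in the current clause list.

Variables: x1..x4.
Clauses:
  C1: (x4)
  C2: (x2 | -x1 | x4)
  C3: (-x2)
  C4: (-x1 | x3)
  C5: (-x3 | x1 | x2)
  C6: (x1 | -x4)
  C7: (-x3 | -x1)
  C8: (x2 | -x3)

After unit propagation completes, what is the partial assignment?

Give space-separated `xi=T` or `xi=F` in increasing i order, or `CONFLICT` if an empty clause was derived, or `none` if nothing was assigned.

Answer: CONFLICT

Derivation:
unit clause [4] forces x4=T; simplify:
  drop -4 from [1, -4] -> [1]
  satisfied 2 clause(s); 6 remain; assigned so far: [4]
unit clause [-2] forces x2=F; simplify:
  drop 2 from [-3, 1, 2] -> [-3, 1]
  drop 2 from [2, -3] -> [-3]
  satisfied 1 clause(s); 5 remain; assigned so far: [2, 4]
unit clause [1] forces x1=T; simplify:
  drop -1 from [-1, 3] -> [3]
  drop -1 from [-3, -1] -> [-3]
  satisfied 2 clause(s); 3 remain; assigned so far: [1, 2, 4]
unit clause [3] forces x3=T; simplify:
  drop -3 from [-3] -> [] (empty!)
  drop -3 from [-3] -> [] (empty!)
  satisfied 1 clause(s); 2 remain; assigned so far: [1, 2, 3, 4]
CONFLICT (empty clause)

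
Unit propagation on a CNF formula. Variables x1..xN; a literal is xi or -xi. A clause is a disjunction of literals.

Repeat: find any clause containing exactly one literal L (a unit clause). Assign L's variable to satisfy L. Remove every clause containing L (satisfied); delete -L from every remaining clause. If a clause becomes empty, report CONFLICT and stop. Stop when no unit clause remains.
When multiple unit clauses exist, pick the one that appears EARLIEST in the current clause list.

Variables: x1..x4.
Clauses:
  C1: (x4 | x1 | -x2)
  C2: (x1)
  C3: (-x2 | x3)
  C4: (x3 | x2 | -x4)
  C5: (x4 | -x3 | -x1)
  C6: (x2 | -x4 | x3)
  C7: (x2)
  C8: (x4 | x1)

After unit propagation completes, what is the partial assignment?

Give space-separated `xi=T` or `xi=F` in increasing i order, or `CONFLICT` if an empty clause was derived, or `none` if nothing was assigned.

unit clause [1] forces x1=T; simplify:
  drop -1 from [4, -3, -1] -> [4, -3]
  satisfied 3 clause(s); 5 remain; assigned so far: [1]
unit clause [2] forces x2=T; simplify:
  drop -2 from [-2, 3] -> [3]
  satisfied 3 clause(s); 2 remain; assigned so far: [1, 2]
unit clause [3] forces x3=T; simplify:
  drop -3 from [4, -3] -> [4]
  satisfied 1 clause(s); 1 remain; assigned so far: [1, 2, 3]
unit clause [4] forces x4=T; simplify:
  satisfied 1 clause(s); 0 remain; assigned so far: [1, 2, 3, 4]

Answer: x1=T x2=T x3=T x4=T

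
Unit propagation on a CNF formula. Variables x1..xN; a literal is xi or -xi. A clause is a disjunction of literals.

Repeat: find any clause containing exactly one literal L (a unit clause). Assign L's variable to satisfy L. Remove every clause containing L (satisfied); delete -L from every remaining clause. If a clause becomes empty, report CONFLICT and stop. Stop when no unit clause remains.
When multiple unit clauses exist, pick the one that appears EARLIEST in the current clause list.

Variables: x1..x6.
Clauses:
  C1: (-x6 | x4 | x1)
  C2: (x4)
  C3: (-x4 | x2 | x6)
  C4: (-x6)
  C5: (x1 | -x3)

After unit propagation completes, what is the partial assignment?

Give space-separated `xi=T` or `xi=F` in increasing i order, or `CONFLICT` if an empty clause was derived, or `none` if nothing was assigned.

unit clause [4] forces x4=T; simplify:
  drop -4 from [-4, 2, 6] -> [2, 6]
  satisfied 2 clause(s); 3 remain; assigned so far: [4]
unit clause [-6] forces x6=F; simplify:
  drop 6 from [2, 6] -> [2]
  satisfied 1 clause(s); 2 remain; assigned so far: [4, 6]
unit clause [2] forces x2=T; simplify:
  satisfied 1 clause(s); 1 remain; assigned so far: [2, 4, 6]

Answer: x2=T x4=T x6=F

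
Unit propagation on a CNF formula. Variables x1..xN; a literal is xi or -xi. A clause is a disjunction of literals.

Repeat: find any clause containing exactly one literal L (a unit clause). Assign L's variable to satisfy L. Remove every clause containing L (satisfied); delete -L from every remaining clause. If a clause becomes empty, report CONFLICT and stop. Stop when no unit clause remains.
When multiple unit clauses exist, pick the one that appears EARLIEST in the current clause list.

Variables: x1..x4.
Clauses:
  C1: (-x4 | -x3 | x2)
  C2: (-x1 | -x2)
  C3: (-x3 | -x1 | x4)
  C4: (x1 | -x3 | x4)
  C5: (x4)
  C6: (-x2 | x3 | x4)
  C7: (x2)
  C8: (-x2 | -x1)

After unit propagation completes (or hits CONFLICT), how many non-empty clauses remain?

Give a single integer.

Answer: 0

Derivation:
unit clause [4] forces x4=T; simplify:
  drop -4 from [-4, -3, 2] -> [-3, 2]
  satisfied 4 clause(s); 4 remain; assigned so far: [4]
unit clause [2] forces x2=T; simplify:
  drop -2 from [-1, -2] -> [-1]
  drop -2 from [-2, -1] -> [-1]
  satisfied 2 clause(s); 2 remain; assigned so far: [2, 4]
unit clause [-1] forces x1=F; simplify:
  satisfied 2 clause(s); 0 remain; assigned so far: [1, 2, 4]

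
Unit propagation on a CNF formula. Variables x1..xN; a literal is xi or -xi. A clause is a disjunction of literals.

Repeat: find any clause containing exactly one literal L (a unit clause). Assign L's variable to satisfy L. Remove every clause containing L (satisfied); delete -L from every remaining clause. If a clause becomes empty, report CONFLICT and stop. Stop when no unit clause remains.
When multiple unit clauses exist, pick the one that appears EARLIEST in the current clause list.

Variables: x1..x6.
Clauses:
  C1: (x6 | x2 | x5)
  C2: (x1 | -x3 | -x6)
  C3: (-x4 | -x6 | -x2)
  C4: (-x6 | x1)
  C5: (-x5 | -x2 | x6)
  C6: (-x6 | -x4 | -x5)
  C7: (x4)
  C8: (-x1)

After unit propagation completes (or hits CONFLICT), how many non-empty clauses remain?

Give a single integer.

Answer: 2

Derivation:
unit clause [4] forces x4=T; simplify:
  drop -4 from [-4, -6, -2] -> [-6, -2]
  drop -4 from [-6, -4, -5] -> [-6, -5]
  satisfied 1 clause(s); 7 remain; assigned so far: [4]
unit clause [-1] forces x1=F; simplify:
  drop 1 from [1, -3, -6] -> [-3, -6]
  drop 1 from [-6, 1] -> [-6]
  satisfied 1 clause(s); 6 remain; assigned so far: [1, 4]
unit clause [-6] forces x6=F; simplify:
  drop 6 from [6, 2, 5] -> [2, 5]
  drop 6 from [-5, -2, 6] -> [-5, -2]
  satisfied 4 clause(s); 2 remain; assigned so far: [1, 4, 6]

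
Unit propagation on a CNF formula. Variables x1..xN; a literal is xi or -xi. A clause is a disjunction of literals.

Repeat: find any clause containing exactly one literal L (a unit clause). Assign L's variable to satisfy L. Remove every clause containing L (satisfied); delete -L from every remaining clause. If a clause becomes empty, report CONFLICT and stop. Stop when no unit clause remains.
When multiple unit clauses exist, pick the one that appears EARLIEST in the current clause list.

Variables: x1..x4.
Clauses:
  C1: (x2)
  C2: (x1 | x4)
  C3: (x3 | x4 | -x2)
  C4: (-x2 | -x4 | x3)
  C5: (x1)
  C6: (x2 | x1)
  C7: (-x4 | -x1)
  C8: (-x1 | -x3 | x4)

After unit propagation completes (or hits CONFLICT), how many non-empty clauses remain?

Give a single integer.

Answer: 0

Derivation:
unit clause [2] forces x2=T; simplify:
  drop -2 from [3, 4, -2] -> [3, 4]
  drop -2 from [-2, -4, 3] -> [-4, 3]
  satisfied 2 clause(s); 6 remain; assigned so far: [2]
unit clause [1] forces x1=T; simplify:
  drop -1 from [-4, -1] -> [-4]
  drop -1 from [-1, -3, 4] -> [-3, 4]
  satisfied 2 clause(s); 4 remain; assigned so far: [1, 2]
unit clause [-4] forces x4=F; simplify:
  drop 4 from [3, 4] -> [3]
  drop 4 from [-3, 4] -> [-3]
  satisfied 2 clause(s); 2 remain; assigned so far: [1, 2, 4]
unit clause [3] forces x3=T; simplify:
  drop -3 from [-3] -> [] (empty!)
  satisfied 1 clause(s); 1 remain; assigned so far: [1, 2, 3, 4]
CONFLICT (empty clause)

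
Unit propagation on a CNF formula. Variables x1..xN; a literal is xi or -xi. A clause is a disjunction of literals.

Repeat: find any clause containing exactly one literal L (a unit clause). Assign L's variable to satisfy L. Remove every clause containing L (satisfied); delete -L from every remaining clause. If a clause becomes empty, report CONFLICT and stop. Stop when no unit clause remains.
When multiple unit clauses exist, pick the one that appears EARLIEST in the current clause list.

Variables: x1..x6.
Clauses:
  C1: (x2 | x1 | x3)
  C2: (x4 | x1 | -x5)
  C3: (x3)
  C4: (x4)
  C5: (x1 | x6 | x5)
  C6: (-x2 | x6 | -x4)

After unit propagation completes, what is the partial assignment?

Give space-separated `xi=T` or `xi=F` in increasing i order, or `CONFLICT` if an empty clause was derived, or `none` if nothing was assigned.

unit clause [3] forces x3=T; simplify:
  satisfied 2 clause(s); 4 remain; assigned so far: [3]
unit clause [4] forces x4=T; simplify:
  drop -4 from [-2, 6, -4] -> [-2, 6]
  satisfied 2 clause(s); 2 remain; assigned so far: [3, 4]

Answer: x3=T x4=T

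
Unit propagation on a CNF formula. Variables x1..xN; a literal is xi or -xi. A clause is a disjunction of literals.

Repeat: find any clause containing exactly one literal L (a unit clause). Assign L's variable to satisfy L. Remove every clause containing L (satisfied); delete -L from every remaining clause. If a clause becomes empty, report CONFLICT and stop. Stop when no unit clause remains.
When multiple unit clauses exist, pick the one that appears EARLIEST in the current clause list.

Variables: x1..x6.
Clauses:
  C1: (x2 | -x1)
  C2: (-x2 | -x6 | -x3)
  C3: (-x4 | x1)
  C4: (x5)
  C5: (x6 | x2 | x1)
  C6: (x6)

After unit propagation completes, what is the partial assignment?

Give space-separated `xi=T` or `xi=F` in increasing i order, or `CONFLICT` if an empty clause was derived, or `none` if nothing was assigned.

Answer: x5=T x6=T

Derivation:
unit clause [5] forces x5=T; simplify:
  satisfied 1 clause(s); 5 remain; assigned so far: [5]
unit clause [6] forces x6=T; simplify:
  drop -6 from [-2, -6, -3] -> [-2, -3]
  satisfied 2 clause(s); 3 remain; assigned so far: [5, 6]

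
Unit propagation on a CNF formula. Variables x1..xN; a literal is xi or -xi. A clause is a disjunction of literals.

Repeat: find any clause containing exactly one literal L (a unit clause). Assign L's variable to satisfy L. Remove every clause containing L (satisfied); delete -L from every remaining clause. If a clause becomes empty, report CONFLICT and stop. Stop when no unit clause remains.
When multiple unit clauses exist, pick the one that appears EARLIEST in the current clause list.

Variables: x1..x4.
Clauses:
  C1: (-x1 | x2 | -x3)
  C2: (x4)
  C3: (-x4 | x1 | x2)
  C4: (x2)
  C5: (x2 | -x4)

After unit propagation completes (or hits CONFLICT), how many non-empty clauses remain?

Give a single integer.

unit clause [4] forces x4=T; simplify:
  drop -4 from [-4, 1, 2] -> [1, 2]
  drop -4 from [2, -4] -> [2]
  satisfied 1 clause(s); 4 remain; assigned so far: [4]
unit clause [2] forces x2=T; simplify:
  satisfied 4 clause(s); 0 remain; assigned so far: [2, 4]

Answer: 0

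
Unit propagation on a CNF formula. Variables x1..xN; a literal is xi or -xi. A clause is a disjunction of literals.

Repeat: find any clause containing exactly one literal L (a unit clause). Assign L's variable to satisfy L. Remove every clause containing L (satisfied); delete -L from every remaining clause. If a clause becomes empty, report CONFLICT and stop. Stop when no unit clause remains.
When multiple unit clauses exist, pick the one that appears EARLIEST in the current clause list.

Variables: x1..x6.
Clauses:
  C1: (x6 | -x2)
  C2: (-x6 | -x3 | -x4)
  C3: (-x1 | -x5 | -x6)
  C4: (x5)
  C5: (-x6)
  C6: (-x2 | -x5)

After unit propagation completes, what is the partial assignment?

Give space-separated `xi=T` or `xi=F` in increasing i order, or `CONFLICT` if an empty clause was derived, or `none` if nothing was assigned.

unit clause [5] forces x5=T; simplify:
  drop -5 from [-1, -5, -6] -> [-1, -6]
  drop -5 from [-2, -5] -> [-2]
  satisfied 1 clause(s); 5 remain; assigned so far: [5]
unit clause [-6] forces x6=F; simplify:
  drop 6 from [6, -2] -> [-2]
  satisfied 3 clause(s); 2 remain; assigned so far: [5, 6]
unit clause [-2] forces x2=F; simplify:
  satisfied 2 clause(s); 0 remain; assigned so far: [2, 5, 6]

Answer: x2=F x5=T x6=F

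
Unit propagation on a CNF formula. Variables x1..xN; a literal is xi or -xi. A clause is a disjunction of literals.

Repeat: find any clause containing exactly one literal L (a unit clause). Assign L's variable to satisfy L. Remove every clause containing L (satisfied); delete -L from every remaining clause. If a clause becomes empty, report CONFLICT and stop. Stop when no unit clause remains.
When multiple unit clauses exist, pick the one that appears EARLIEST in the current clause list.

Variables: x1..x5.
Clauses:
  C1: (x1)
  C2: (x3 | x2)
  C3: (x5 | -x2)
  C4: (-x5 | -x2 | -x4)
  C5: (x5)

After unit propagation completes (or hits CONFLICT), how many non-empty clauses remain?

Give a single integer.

Answer: 2

Derivation:
unit clause [1] forces x1=T; simplify:
  satisfied 1 clause(s); 4 remain; assigned so far: [1]
unit clause [5] forces x5=T; simplify:
  drop -5 from [-5, -2, -4] -> [-2, -4]
  satisfied 2 clause(s); 2 remain; assigned so far: [1, 5]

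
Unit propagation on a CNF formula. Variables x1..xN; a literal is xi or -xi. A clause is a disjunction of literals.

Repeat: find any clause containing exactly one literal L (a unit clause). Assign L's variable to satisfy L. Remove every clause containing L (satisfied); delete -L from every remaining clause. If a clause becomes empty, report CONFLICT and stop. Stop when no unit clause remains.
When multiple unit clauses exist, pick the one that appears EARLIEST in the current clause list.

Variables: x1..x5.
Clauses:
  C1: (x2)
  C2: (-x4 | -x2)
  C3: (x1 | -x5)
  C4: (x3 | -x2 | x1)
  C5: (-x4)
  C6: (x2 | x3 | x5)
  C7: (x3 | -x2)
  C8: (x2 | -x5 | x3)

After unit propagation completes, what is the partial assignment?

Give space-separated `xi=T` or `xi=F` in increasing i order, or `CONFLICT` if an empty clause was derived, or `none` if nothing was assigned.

Answer: x2=T x3=T x4=F

Derivation:
unit clause [2] forces x2=T; simplify:
  drop -2 from [-4, -2] -> [-4]
  drop -2 from [3, -2, 1] -> [3, 1]
  drop -2 from [3, -2] -> [3]
  satisfied 3 clause(s); 5 remain; assigned so far: [2]
unit clause [-4] forces x4=F; simplify:
  satisfied 2 clause(s); 3 remain; assigned so far: [2, 4]
unit clause [3] forces x3=T; simplify:
  satisfied 2 clause(s); 1 remain; assigned so far: [2, 3, 4]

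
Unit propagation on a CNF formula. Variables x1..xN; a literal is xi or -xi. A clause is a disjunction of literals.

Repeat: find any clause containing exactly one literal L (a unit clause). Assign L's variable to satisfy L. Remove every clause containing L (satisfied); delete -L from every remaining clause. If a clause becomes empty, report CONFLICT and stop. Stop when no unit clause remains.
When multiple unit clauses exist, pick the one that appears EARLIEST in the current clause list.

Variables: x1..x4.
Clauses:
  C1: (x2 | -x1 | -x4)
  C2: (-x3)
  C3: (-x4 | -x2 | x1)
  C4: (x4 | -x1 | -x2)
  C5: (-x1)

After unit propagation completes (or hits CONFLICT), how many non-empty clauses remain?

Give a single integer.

Answer: 1

Derivation:
unit clause [-3] forces x3=F; simplify:
  satisfied 1 clause(s); 4 remain; assigned so far: [3]
unit clause [-1] forces x1=F; simplify:
  drop 1 from [-4, -2, 1] -> [-4, -2]
  satisfied 3 clause(s); 1 remain; assigned so far: [1, 3]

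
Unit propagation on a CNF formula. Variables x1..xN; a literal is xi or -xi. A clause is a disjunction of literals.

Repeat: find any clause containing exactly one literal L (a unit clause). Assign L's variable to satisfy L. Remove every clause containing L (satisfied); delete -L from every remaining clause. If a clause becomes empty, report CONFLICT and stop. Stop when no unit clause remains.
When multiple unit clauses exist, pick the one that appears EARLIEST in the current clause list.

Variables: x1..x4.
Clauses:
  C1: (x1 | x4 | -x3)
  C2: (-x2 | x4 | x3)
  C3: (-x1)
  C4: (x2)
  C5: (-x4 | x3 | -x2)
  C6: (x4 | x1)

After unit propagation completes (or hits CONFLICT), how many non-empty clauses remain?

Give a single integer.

unit clause [-1] forces x1=F; simplify:
  drop 1 from [1, 4, -3] -> [4, -3]
  drop 1 from [4, 1] -> [4]
  satisfied 1 clause(s); 5 remain; assigned so far: [1]
unit clause [2] forces x2=T; simplify:
  drop -2 from [-2, 4, 3] -> [4, 3]
  drop -2 from [-4, 3, -2] -> [-4, 3]
  satisfied 1 clause(s); 4 remain; assigned so far: [1, 2]
unit clause [4] forces x4=T; simplify:
  drop -4 from [-4, 3] -> [3]
  satisfied 3 clause(s); 1 remain; assigned so far: [1, 2, 4]
unit clause [3] forces x3=T; simplify:
  satisfied 1 clause(s); 0 remain; assigned so far: [1, 2, 3, 4]

Answer: 0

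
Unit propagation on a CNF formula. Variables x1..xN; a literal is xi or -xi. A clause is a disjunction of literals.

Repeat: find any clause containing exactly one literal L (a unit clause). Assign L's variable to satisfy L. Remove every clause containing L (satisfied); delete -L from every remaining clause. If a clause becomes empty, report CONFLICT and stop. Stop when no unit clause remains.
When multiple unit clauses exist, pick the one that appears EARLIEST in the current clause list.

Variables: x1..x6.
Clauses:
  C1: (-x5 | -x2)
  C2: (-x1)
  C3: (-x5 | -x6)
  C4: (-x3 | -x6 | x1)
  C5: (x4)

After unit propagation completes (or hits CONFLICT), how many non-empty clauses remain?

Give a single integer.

unit clause [-1] forces x1=F; simplify:
  drop 1 from [-3, -6, 1] -> [-3, -6]
  satisfied 1 clause(s); 4 remain; assigned so far: [1]
unit clause [4] forces x4=T; simplify:
  satisfied 1 clause(s); 3 remain; assigned so far: [1, 4]

Answer: 3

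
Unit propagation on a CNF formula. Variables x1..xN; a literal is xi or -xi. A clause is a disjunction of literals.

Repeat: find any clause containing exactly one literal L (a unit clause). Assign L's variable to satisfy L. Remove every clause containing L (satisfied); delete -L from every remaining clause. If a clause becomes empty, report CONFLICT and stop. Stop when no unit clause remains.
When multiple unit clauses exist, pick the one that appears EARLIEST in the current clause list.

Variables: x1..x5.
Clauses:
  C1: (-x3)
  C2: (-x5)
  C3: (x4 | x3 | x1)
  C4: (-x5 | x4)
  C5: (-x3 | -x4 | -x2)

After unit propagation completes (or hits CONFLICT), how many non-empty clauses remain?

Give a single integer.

Answer: 1

Derivation:
unit clause [-3] forces x3=F; simplify:
  drop 3 from [4, 3, 1] -> [4, 1]
  satisfied 2 clause(s); 3 remain; assigned so far: [3]
unit clause [-5] forces x5=F; simplify:
  satisfied 2 clause(s); 1 remain; assigned so far: [3, 5]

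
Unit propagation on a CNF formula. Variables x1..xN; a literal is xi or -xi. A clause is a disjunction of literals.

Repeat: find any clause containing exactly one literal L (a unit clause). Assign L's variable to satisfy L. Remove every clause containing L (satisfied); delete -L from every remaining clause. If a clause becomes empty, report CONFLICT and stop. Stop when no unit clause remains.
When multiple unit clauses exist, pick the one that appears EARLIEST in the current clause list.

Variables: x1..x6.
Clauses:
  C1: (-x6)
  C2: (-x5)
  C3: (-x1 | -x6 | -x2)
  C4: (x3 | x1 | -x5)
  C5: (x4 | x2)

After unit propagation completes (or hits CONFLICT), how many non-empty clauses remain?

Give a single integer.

Answer: 1

Derivation:
unit clause [-6] forces x6=F; simplify:
  satisfied 2 clause(s); 3 remain; assigned so far: [6]
unit clause [-5] forces x5=F; simplify:
  satisfied 2 clause(s); 1 remain; assigned so far: [5, 6]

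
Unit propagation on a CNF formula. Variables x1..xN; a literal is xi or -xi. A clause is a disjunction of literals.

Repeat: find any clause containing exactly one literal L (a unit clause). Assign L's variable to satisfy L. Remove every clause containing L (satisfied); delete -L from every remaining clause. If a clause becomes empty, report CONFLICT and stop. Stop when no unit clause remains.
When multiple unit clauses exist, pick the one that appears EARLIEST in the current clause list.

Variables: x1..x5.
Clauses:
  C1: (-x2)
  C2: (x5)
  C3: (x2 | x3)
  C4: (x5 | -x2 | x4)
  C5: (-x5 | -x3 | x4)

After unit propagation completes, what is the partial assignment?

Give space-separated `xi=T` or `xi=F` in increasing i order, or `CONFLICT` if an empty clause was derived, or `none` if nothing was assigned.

Answer: x2=F x3=T x4=T x5=T

Derivation:
unit clause [-2] forces x2=F; simplify:
  drop 2 from [2, 3] -> [3]
  satisfied 2 clause(s); 3 remain; assigned so far: [2]
unit clause [5] forces x5=T; simplify:
  drop -5 from [-5, -3, 4] -> [-3, 4]
  satisfied 1 clause(s); 2 remain; assigned so far: [2, 5]
unit clause [3] forces x3=T; simplify:
  drop -3 from [-3, 4] -> [4]
  satisfied 1 clause(s); 1 remain; assigned so far: [2, 3, 5]
unit clause [4] forces x4=T; simplify:
  satisfied 1 clause(s); 0 remain; assigned so far: [2, 3, 4, 5]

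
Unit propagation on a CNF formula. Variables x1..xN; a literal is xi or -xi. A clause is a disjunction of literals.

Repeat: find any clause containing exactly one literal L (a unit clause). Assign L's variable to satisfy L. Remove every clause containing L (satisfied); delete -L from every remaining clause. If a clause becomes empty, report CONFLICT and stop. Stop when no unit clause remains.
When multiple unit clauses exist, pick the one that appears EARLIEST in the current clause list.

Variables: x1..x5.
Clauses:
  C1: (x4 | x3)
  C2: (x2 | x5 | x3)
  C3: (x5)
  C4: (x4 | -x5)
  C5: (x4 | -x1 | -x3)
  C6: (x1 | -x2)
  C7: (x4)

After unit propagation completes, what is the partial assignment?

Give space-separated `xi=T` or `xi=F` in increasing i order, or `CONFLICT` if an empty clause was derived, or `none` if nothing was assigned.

Answer: x4=T x5=T

Derivation:
unit clause [5] forces x5=T; simplify:
  drop -5 from [4, -5] -> [4]
  satisfied 2 clause(s); 5 remain; assigned so far: [5]
unit clause [4] forces x4=T; simplify:
  satisfied 4 clause(s); 1 remain; assigned so far: [4, 5]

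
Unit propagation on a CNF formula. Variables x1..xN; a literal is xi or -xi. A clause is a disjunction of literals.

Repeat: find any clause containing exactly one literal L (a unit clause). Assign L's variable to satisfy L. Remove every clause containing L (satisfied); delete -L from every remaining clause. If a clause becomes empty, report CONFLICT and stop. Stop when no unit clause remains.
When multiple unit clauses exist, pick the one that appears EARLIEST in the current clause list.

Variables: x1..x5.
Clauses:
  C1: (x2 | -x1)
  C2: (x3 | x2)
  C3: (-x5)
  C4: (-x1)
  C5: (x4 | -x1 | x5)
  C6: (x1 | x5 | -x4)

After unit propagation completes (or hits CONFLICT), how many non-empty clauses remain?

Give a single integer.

unit clause [-5] forces x5=F; simplify:
  drop 5 from [4, -1, 5] -> [4, -1]
  drop 5 from [1, 5, -4] -> [1, -4]
  satisfied 1 clause(s); 5 remain; assigned so far: [5]
unit clause [-1] forces x1=F; simplify:
  drop 1 from [1, -4] -> [-4]
  satisfied 3 clause(s); 2 remain; assigned so far: [1, 5]
unit clause [-4] forces x4=F; simplify:
  satisfied 1 clause(s); 1 remain; assigned so far: [1, 4, 5]

Answer: 1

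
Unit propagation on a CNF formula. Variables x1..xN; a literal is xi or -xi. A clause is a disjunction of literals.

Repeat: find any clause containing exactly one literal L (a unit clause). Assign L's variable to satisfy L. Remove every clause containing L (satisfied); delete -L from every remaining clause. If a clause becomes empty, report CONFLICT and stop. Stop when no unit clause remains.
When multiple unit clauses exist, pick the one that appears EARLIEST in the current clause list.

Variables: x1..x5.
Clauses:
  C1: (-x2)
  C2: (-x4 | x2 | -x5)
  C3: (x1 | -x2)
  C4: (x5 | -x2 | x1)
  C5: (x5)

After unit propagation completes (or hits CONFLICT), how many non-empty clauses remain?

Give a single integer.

unit clause [-2] forces x2=F; simplify:
  drop 2 from [-4, 2, -5] -> [-4, -5]
  satisfied 3 clause(s); 2 remain; assigned so far: [2]
unit clause [5] forces x5=T; simplify:
  drop -5 from [-4, -5] -> [-4]
  satisfied 1 clause(s); 1 remain; assigned so far: [2, 5]
unit clause [-4] forces x4=F; simplify:
  satisfied 1 clause(s); 0 remain; assigned so far: [2, 4, 5]

Answer: 0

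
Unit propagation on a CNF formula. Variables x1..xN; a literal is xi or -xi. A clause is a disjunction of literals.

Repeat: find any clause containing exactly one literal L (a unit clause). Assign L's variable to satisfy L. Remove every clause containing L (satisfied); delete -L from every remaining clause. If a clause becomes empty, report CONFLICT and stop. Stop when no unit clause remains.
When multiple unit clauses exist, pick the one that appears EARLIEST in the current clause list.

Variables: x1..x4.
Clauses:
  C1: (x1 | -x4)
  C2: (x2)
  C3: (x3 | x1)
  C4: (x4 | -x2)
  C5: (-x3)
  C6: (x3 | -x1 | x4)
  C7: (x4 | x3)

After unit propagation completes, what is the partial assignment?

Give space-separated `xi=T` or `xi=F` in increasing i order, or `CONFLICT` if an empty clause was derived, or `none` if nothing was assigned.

Answer: x1=T x2=T x3=F x4=T

Derivation:
unit clause [2] forces x2=T; simplify:
  drop -2 from [4, -2] -> [4]
  satisfied 1 clause(s); 6 remain; assigned so far: [2]
unit clause [4] forces x4=T; simplify:
  drop -4 from [1, -4] -> [1]
  satisfied 3 clause(s); 3 remain; assigned so far: [2, 4]
unit clause [1] forces x1=T; simplify:
  satisfied 2 clause(s); 1 remain; assigned so far: [1, 2, 4]
unit clause [-3] forces x3=F; simplify:
  satisfied 1 clause(s); 0 remain; assigned so far: [1, 2, 3, 4]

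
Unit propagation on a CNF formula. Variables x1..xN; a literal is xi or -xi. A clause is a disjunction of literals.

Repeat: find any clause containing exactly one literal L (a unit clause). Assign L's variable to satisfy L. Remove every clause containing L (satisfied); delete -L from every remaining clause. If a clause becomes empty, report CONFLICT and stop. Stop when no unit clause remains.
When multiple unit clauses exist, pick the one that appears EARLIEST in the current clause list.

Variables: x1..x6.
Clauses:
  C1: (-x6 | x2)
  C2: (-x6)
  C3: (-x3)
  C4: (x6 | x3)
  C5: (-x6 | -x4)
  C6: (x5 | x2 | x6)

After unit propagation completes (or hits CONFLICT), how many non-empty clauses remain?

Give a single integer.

Answer: 1

Derivation:
unit clause [-6] forces x6=F; simplify:
  drop 6 from [6, 3] -> [3]
  drop 6 from [5, 2, 6] -> [5, 2]
  satisfied 3 clause(s); 3 remain; assigned so far: [6]
unit clause [-3] forces x3=F; simplify:
  drop 3 from [3] -> [] (empty!)
  satisfied 1 clause(s); 2 remain; assigned so far: [3, 6]
CONFLICT (empty clause)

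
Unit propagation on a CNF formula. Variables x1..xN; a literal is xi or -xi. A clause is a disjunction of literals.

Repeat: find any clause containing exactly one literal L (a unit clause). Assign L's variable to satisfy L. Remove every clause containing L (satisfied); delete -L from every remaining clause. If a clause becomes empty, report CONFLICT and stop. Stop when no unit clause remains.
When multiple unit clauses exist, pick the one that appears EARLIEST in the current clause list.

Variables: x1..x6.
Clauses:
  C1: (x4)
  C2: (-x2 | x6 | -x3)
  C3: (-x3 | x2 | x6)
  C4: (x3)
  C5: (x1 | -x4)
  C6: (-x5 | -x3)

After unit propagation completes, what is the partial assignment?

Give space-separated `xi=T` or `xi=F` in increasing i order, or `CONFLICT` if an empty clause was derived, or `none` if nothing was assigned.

Answer: x1=T x3=T x4=T x5=F

Derivation:
unit clause [4] forces x4=T; simplify:
  drop -4 from [1, -4] -> [1]
  satisfied 1 clause(s); 5 remain; assigned so far: [4]
unit clause [3] forces x3=T; simplify:
  drop -3 from [-2, 6, -3] -> [-2, 6]
  drop -3 from [-3, 2, 6] -> [2, 6]
  drop -3 from [-5, -3] -> [-5]
  satisfied 1 clause(s); 4 remain; assigned so far: [3, 4]
unit clause [1] forces x1=T; simplify:
  satisfied 1 clause(s); 3 remain; assigned so far: [1, 3, 4]
unit clause [-5] forces x5=F; simplify:
  satisfied 1 clause(s); 2 remain; assigned so far: [1, 3, 4, 5]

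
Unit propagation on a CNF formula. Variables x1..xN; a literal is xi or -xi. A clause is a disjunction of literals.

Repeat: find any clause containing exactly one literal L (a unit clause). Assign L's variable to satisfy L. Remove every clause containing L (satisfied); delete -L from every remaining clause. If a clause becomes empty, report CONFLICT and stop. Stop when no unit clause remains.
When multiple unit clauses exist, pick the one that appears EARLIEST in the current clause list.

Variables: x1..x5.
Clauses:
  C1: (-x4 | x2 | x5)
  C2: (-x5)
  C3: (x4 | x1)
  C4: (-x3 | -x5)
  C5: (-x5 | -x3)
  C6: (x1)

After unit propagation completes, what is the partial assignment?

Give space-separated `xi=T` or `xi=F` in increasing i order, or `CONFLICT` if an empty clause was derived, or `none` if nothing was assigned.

unit clause [-5] forces x5=F; simplify:
  drop 5 from [-4, 2, 5] -> [-4, 2]
  satisfied 3 clause(s); 3 remain; assigned so far: [5]
unit clause [1] forces x1=T; simplify:
  satisfied 2 clause(s); 1 remain; assigned so far: [1, 5]

Answer: x1=T x5=F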